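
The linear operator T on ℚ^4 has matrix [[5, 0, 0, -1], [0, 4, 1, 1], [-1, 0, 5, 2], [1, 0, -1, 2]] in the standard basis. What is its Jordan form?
The characteristic polynomial is det(xI - A) = (x - 4)^4, so the eigenvalues are 4 (algebraic multiplicity 4).

For λ = 4: rank(A - 4I) = 2, rank((A - 4I)^2) = 1, rank((A - 4I)^3) = 0. The eigenspace has dimension 4 - 2 = 2, so there are 2 Jordan blocks; the rank sequence gives block sizes [3, 1].

Assembling the blocks gives the Jordan form J above.

J = [[4, 1, 0, 0], [0, 4, 1, 0], [0, 0, 4, 0], [0, 0, 0, 4]]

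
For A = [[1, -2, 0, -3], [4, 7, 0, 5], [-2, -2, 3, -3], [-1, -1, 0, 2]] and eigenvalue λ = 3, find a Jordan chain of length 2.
v_1 = [[0, -1, 0, 1]]^T, v_2 = [[-1, 1, -1, 0]]^T

We seek v_1 ∈ ker((A - 3I)^2) \ ker(A - 3I), then set v_{i+1} = (A - 3I) v_i.

One such chain is v_1 = [[0, -1, 0, 1]]^T, v_2 = [[-1, 1, -1, 0]]^T. Check: (A - 3I) v_2 = [[0, 0, 0, 0]]^T = 0.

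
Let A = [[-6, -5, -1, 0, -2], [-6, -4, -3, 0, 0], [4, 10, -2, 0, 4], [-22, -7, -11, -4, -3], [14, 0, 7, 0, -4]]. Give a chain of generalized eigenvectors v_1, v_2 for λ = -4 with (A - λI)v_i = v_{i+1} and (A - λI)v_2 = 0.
v_1 = [[0, 2, 0, 7, -5]]^T, v_2 = [[0, 0, 0, 1, 0]]^T

We seek v_1 ∈ ker((A + 4I)^2) \ ker(A + 4I), then set v_{i+1} = (A + 4I) v_i.

One such chain is v_1 = [[0, 2, 0, 7, -5]]^T, v_2 = [[0, 0, 0, 1, 0]]^T. Check: (A + 4I) v_2 = [[0, 0, 0, 0, 0]]^T = 0.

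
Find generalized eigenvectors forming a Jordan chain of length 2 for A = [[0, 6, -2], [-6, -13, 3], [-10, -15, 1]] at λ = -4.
We seek v_1 ∈ ker((A + 4I)^2) \ ker(A + 4I), then set v_{i+1} = (A + 4I) v_i.

One such chain is v_1 = [[-4, 7, 12]]^T, v_2 = [[2, -3, -5]]^T. Check: (A + 4I) v_2 = [[0, 0, 0]]^T = 0.

v_1 = [[-4, 7, 12]]^T, v_2 = [[2, -3, -5]]^T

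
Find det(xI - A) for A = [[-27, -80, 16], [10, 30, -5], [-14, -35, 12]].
χ_A(x) = (x - 5)^3

xI - A = [[x + 27, 80, -16], [-10, x - 30, 5], [14, 35, x - 12]].

Expanding det(xI - A) along the first row:
det(xI - A) = + (x + 27)·det([[x - 30, 5], [35, x - 12]]) - (80)·det([[-10, 5], [14, x - 12]]) + (-16)·det([[-10, x - 30], [14, 35]]).

Evaluating gives χ_A(x) = x^3 - 15x^2 + 75x - 125 = (x - 5)^3.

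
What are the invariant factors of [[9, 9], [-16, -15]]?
(x + 3)^2

The Jordan structure of A has elementary divisors (x + 3)^2. Arranging the block sizes at each eigenvalue in decreasing order and taking row products gives the invariant factors.

Invariant factors (smallest first, each dividing the next): (x + 3)^2.

Check: the last factor (x + 3)^2 is the minimal polynomial, and the product (x + 3)^2 is the characteristic polynomial.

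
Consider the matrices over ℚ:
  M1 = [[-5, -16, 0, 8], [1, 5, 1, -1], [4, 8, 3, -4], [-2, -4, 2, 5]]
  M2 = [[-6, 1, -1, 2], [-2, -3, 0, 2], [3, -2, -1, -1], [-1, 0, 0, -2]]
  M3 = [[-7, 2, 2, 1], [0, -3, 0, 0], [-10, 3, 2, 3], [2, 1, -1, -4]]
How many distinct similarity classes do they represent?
Characteristic polynomials: χ_{M1} = (x - 3)^3(x + 1), χ_{M2} = (x + 3)^4, χ_{M3} = (x + 3)^4.

{M1}: invariant factors x - 3, (x - 3)^2(x + 1).

{M2, M3}: invariant factors x + 3, (x + 3)^3.

Matrices are similar if and only if their invariant-factor lists agree; the partition into similarity classes is {M1}, {M2, M3}.

2 classes: {M1}, {M2, M3}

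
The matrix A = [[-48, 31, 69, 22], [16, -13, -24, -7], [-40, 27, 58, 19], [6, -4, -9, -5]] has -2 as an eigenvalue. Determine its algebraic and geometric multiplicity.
algebraic multiplicity 4, geometric multiplicity 2

The characteristic polynomial is (x + 2)^4, so the factor x + 2 appears with exponent 4: the algebraic multiplicity is 4.

rank(A + 2I) = 2, so the eigenspace has dimension 4 - 2 = 2: the geometric multiplicity is 2.

Since 2 < 4, A is not diagonalizable.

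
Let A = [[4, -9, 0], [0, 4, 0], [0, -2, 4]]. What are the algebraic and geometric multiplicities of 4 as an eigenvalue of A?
algebraic multiplicity 3, geometric multiplicity 2

The characteristic polynomial is (x - 4)^3, so the factor x - 4 appears with exponent 3: the algebraic multiplicity is 3.

rank(A - 4I) = 1, so the eigenspace has dimension 3 - 1 = 2: the geometric multiplicity is 2.

Since 2 < 3, A is not diagonalizable.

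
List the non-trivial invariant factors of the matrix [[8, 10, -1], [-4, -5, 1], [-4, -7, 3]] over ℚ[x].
The Jordan structure of A has elementary divisors (x - 2)^3. Arranging the block sizes at each eigenvalue in decreasing order and taking row products gives the invariant factors.

Invariant factors (smallest first, each dividing the next): (x - 2)^3.

Check: the last factor (x - 2)^3 is the minimal polynomial, and the product (x - 2)^3 is the characteristic polynomial.

(x - 2)^3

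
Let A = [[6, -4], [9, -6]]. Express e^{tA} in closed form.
e^{tA} = [[6*t + 1, -4*t], [9*t, 1 - 6*t]]

A has Jordan form J = [[0, 1], [0, 0]] with A = PJP^{-1}, so e^{tA} = P e^{tJ} P^{-1}.

For a Jordan block J_k(λ), e^{tJ_k(λ)} = e^{λt} · (I + tN + t^2 N^2/2! + ... + t^{k-1} N^{k-1}/(k-1)!) where N is the nilpotent superdiagonal part.

Assembling the blocks and conjugating back gives the entries of e^{tA} as shown above.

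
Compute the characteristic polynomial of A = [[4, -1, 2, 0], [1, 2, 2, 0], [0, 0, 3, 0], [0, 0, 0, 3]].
xI - A = [[x - 4, 1, -2, 0], [-1, x - 2, -2, 0], [0, 0, x - 3, 0], [0, 0, 0, x - 3]].

Expanding det(xI - A) along the first row:
det(xI - A) = + (x - 4)·det([[x - 2, -2, 0], [0, x - 3, 0], [0, 0, x - 3]]) - (1)·det([[-1, -2, 0], [0, x - 3, 0], [0, 0, x - 3]]) + (-2)·det([[-1, x - 2, 0], [0, 0, 0], [0, 0, x - 3]]) - (0)·det([[-1, x - 2, -2], [0, 0, x - 3], [0, 0, 0]]).

Evaluating gives χ_A(x) = x^4 - 12x^3 + 54x^2 - 108x + 81 = (x - 3)^4.

χ_A(x) = (x - 3)^4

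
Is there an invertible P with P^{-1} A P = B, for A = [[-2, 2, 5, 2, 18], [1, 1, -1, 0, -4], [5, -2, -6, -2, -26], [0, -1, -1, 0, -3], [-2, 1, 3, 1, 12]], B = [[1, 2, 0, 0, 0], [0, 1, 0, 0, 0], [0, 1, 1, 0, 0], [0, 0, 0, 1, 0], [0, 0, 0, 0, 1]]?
No.

Both have characteristic polynomial (x - 1)^5 and minimal polynomial (x - 1)^2. But rank(A - I) = 2 for A while rank(B - I) = 1 for B, so the number of Jordan blocks at λ = 1 differs. A and B are not similar.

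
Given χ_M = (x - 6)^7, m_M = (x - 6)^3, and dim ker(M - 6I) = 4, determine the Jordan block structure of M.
λ = 6: algebraic multiplicity 7 (exponent in χ_M), largest block size 3 (exponent in m_M), 4 blocks (geometric multiplicity). These force block sizes [3, 2, 1, 1].

Jordan blocks: (6, 3), (6, 2), (6, 1), (6, 1)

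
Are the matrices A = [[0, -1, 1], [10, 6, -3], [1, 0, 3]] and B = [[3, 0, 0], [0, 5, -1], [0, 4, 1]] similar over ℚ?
No.

Both have characteristic polynomial (x - 3)^3, but the minimal polynomial of A is (x - 3)^3 while the minimal polynomial of B is (x - 3)^2. The minimal polynomial is a similarity invariant, so A and B are not similar.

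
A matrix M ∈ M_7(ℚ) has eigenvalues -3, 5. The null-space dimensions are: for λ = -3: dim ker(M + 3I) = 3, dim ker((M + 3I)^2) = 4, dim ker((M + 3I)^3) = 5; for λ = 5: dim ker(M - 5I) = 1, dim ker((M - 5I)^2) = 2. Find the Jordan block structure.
Jordan blocks: (-3, 3), (-3, 1), (-3, 1), (5, 2)

λ = -3: successive nullity increments [3, 1, 1] count blocks of size ≥ k; block sizes are [3, 1, 1].
λ = 5: successive nullity increments [1, 1] count blocks of size ≥ k; block sizes are [2].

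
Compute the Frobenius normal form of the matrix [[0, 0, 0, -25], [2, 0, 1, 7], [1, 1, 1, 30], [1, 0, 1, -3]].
R = [[0, 0, 0, -25], [1, 0, 0, 10], [0, 1, 0, 9], [0, 0, 1, -2]]

The invariant factors of A (the non-unit diagonal entries of the Smith normal form of xI - A over ℚ[x]) are (x^2 + x - 5)^2, each dividing the next. The characteristic polynomial is their product, (x^2 + x - 5)^2.

The rational canonical form is the block-diagonal matrix of companion matrices C(f_i):
R = [[0, 0, 0, -25], [1, 0, 0, 10], [0, 1, 0, 9], [0, 0, 1, -2]].

Note the characteristic polynomial does not split into linear factors over ℚ, so A has no Jordan form over ℚ; the rational canonical form exists over any field.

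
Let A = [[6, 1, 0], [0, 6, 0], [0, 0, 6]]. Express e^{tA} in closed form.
e^{tA} = [[e^{6*t}, t*e^{6*t}, 0], [0, e^{6*t}, 0], [0, 0, e^{6*t}]]

A has Jordan form J = [[6, 1, 0], [0, 6, 0], [0, 0, 6]] with A = PJP^{-1}, so e^{tA} = P e^{tJ} P^{-1}.

For a Jordan block J_k(λ), e^{tJ_k(λ)} = e^{λt} · (I + tN + t^2 N^2/2! + ... + t^{k-1} N^{k-1}/(k-1)!) where N is the nilpotent superdiagonal part.

Assembling the blocks and conjugating back gives the entries of e^{tA} as shown above.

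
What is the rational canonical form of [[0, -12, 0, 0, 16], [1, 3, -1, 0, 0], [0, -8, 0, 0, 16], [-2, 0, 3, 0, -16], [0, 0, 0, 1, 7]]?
R = [[0, -4, 0, 0, 0], [1, 3, 0, 0, 0], [0, 0, 0, 0, 16], [0, 0, 1, 0, -16], [0, 0, 0, 1, 7]]

The invariant factors of A (the non-unit diagonal entries of the Smith normal form of xI - A over ℚ[x]) are x^2 - 3x + 4, (x - 4)(x^2 - 3x + 4), each dividing the next. The characteristic polynomial is their product, (x - 4)(x^2 - 3x + 4)^2.

The rational canonical form is the block-diagonal matrix of companion matrices C(f_i):
R = [[0, -4, 0, 0, 0], [1, 3, 0, 0, 0], [0, 0, 0, 0, 16], [0, 0, 1, 0, -16], [0, 0, 0, 1, 7]].

Note the characteristic polynomial does not split into linear factors over ℚ, so A has no Jordan form over ℚ; the rational canonical form exists over any field.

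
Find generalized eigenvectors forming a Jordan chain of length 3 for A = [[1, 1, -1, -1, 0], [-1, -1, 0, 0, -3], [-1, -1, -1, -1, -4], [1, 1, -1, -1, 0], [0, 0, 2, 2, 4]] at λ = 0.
We seek v_1 ∈ ker(A^3) \ ker(A^2), then set v_{i+1} = A v_i.

One such chain is v_1 = [[0, 2, 2, 0, -1]]^T, v_2 = [[0, 1, 0, 0, 0]]^T, v_3 = [[1, -1, -1, 1, 0]]^T. Check: A v_3 = [[0, 0, 0, 0, 0]]^T = 0.

v_1 = [[0, 2, 2, 0, -1]]^T, v_2 = [[0, 1, 0, 0, 0]]^T, v_3 = [[1, -1, -1, 1, 0]]^T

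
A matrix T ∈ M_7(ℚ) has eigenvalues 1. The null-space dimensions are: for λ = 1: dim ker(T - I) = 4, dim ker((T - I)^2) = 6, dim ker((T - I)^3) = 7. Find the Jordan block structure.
λ = 1: successive nullity increments [4, 2, 1] count blocks of size ≥ k; block sizes are [3, 2, 1, 1].

Jordan blocks: (1, 3), (1, 2), (1, 1), (1, 1)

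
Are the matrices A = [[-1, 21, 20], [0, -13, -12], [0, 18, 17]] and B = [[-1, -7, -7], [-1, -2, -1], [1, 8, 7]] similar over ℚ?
trace(A) = 3 but trace(B) = 4. The trace is a similarity invariant, so A and B are not similar.

No.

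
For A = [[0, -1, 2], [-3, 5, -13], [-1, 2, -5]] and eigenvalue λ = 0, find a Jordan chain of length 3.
We seek v_1 ∈ ker(A^3) \ ker(A^2), then set v_{i+1} = A v_i.

One such chain is v_1 = [[-2, -1, 0]]^T, v_2 = [[1, 1, 0]]^T, v_3 = [[-1, 2, 1]]^T. Check: A v_3 = [[0, 0, 0]]^T = 0.

v_1 = [[-2, -1, 0]]^T, v_2 = [[1, 1, 0]]^T, v_3 = [[-1, 2, 1]]^T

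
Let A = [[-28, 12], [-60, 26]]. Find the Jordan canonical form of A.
J = [[-4, 0], [0, 2]]

The characteristic polynomial is det(xI - A) = (x - 2)(x + 4), so the eigenvalues are -4 (algebraic multiplicity 1), 2 (algebraic multiplicity 1).

For λ = -4: algebraic multiplicity 1 gives one 1×1 block.

For λ = 2: algebraic multiplicity 1 gives one 1×1 block.

Assembling the blocks gives the Jordan form J above.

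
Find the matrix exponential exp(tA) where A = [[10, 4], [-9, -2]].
A has Jordan form J = [[4, 1], [0, 4]] with A = PJP^{-1}, so e^{tA} = P e^{tJ} P^{-1}.

For a Jordan block J_k(λ), e^{tJ_k(λ)} = e^{λt} · (I + tN + t^2 N^2/2! + ... + t^{k-1} N^{k-1}/(k-1)!) where N is the nilpotent superdiagonal part.

Assembling the blocks and conjugating back gives the entries of e^{tA} as shown above.

e^{tA} = [[(6*t + 1)*e^{4*t}, 4*t*e^{4*t}], [-9*t*e^{4*t}, (1 - 6*t)*e^{4*t}]]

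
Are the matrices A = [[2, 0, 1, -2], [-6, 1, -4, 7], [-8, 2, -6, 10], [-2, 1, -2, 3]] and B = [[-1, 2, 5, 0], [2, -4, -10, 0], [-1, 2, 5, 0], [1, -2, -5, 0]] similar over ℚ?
No.

Both have characteristic polynomial x^4 and minimal polynomial x^2. But rank(A) = 2 for A while rank(B) = 1 for B, so the number of Jordan blocks at λ = 0 differs. A and B are not similar.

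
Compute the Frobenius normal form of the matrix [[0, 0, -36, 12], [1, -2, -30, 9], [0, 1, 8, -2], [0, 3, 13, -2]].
The invariant factors of A (the non-unit diagonal entries of the Smith normal form of xI - A over ℚ[x]) are (x - 4)(x^3 + x + 3), each dividing the next. The characteristic polynomial is their product, (x - 4)(x^3 + x + 3).

The rational canonical form is the block-diagonal matrix of companion matrices C(f_i):
R = [[0, 0, 0, 12], [1, 0, 0, 1], [0, 1, 0, -1], [0, 0, 1, 4]].

Note the characteristic polynomial does not split into linear factors over ℚ, so A has no Jordan form over ℚ; the rational canonical form exists over any field.

R = [[0, 0, 0, 12], [1, 0, 0, 1], [0, 1, 0, -1], [0, 0, 1, 4]]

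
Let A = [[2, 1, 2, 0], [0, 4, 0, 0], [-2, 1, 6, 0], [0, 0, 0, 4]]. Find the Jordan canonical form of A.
J = [[4, 1, 0, 0], [0, 4, 0, 0], [0, 0, 4, 0], [0, 0, 0, 4]]

The characteristic polynomial is det(xI - A) = (x - 4)^4, so the eigenvalues are 4 (algebraic multiplicity 4).

For λ = 4: rank(A - 4I) = 1, rank((A - 4I)^2) = 0. The eigenspace has dimension 4 - 1 = 3, so there are 3 Jordan blocks; the rank sequence gives block sizes [2, 1, 1].

Assembling the blocks gives the Jordan form J above.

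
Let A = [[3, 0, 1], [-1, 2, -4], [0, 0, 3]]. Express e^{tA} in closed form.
A has Jordan form J = [[2, 0, 0], [0, 3, 1], [0, 0, 3]] with A = PJP^{-1}, so e^{tA} = P e^{tJ} P^{-1}.

For a Jordan block J_k(λ), e^{tJ_k(λ)} = e^{λt} · (I + tN + t^2 N^2/2! + ... + t^{k-1} N^{k-1}/(k-1)!) where N is the nilpotent superdiagonal part.

Assembling the blocks and conjugating back gives the entries of e^{tA} as shown above.

e^{tA} = [[e^{3*t}, 0, t*e^{3*t}], [(1 - e^{t})*e^{2*t}, e^{2*t}, (-t*e^{t} - 3*e^{t} + 3)*e^{2*t}], [0, 0, e^{3*t}]]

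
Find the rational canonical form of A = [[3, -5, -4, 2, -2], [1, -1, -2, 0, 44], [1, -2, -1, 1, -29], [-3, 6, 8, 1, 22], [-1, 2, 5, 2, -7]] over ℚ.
R = [[0, 0, 0, 0, 12], [1, 0, 0, 0, 44], [0, 1, 0, 0, 44], [0, 0, 1, 0, 4], [0, 0, 0, 1, -5]]

The invariant factors of A (the non-unit diagonal entries of the Smith normal form of xI - A over ℚ[x]) are (x - 3)(x^2 + 4x + 2)^2, each dividing the next. The characteristic polynomial is their product, (x - 3)(x^2 + 4x + 2)^2.

The rational canonical form is the block-diagonal matrix of companion matrices C(f_i):
R = [[0, 0, 0, 0, 12], [1, 0, 0, 0, 44], [0, 1, 0, 0, 44], [0, 0, 1, 0, 4], [0, 0, 0, 1, -5]].

Note the characteristic polynomial does not split into linear factors over ℚ, so A has no Jordan form over ℚ; the rational canonical form exists over any field.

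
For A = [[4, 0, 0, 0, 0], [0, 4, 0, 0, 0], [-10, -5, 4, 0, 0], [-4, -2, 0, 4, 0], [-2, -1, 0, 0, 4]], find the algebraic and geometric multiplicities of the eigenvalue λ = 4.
The characteristic polynomial is (x - 4)^5, so the factor x - 4 appears with exponent 5: the algebraic multiplicity is 5.

rank(A - 4I) = 1, so the eigenspace has dimension 5 - 1 = 4: the geometric multiplicity is 4.

Since 4 < 5, A is not diagonalizable.

algebraic multiplicity 5, geometric multiplicity 4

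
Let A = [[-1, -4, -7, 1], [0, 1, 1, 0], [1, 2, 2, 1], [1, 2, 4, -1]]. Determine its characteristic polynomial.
xI - A = [[x + 1, 4, 7, -1], [0, x - 1, -1, 0], [-1, -2, x - 2, -1], [-1, -2, -4, x + 1]].

Expanding det(xI - A) along the first row:
det(xI - A) = + (x + 1)·det([[x - 1, -1, 0], [-2, x - 2, -1], [-2, -4, x + 1]]) - (4)·det([[0, -1, 0], [-1, x - 2, -1], [-1, -4, x + 1]]) + (7)·det([[0, x - 1, 0], [-1, -2, -1], [-1, -2, x + 1]]) - (-1)·det([[0, x - 1, -1], [-1, -2, x - 2], [-1, -2, -4]]).

Evaluating gives χ_A(x) = x^4 - x^3 - 3x^2 + 5x - 2 = (x - 1)^3(x + 2).

χ_A(x) = (x - 1)^3(x + 2)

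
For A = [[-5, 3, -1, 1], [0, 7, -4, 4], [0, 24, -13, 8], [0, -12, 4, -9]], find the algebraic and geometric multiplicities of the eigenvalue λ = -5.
The characteristic polynomial is (x + 5)^4, so the factor x + 5 appears with exponent 4: the algebraic multiplicity is 4.

rank(A + 5I) = 1, so the eigenspace has dimension 4 - 1 = 3: the geometric multiplicity is 3.

Since 3 < 4, A is not diagonalizable.

algebraic multiplicity 4, geometric multiplicity 3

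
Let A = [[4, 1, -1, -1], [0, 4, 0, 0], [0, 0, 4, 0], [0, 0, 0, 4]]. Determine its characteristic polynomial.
χ_A(x) = (x - 4)^4

xI - A = [[x - 4, -1, 1, 1], [0, x - 4, 0, 0], [0, 0, x - 4, 0], [0, 0, 0, x - 4]].

Expanding det(xI - A) along the first row:
det(xI - A) = + (x - 4)·det([[x - 4, 0, 0], [0, x - 4, 0], [0, 0, x - 4]]) - (-1)·det([[0, 0, 0], [0, x - 4, 0], [0, 0, x - 4]]) + (1)·det([[0, x - 4, 0], [0, 0, 0], [0, 0, x - 4]]) - (1)·det([[0, x - 4, 0], [0, 0, x - 4], [0, 0, 0]]).

Evaluating gives χ_A(x) = x^4 - 16x^3 + 96x^2 - 256x + 256 = (x - 4)^4.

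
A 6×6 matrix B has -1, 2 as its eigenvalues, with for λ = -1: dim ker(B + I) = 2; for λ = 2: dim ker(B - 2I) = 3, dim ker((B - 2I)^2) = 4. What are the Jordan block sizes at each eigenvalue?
λ = -1: successive nullity increments [2] count blocks of size ≥ k; block sizes are [1, 1].
λ = 2: successive nullity increments [3, 1] count blocks of size ≥ k; block sizes are [2, 1, 1].

Jordan blocks: (-1, 1), (-1, 1), (2, 2), (2, 1), (2, 1)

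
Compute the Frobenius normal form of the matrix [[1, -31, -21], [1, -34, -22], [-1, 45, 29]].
The invariant factors of A (the non-unit diagonal entries of the Smith normal form of xI - A over ℚ[x]) are (x + 2)(x^2 + 2x + 5), each dividing the next. The characteristic polynomial is their product, (x + 2)(x^2 + 2x + 5).

The rational canonical form is the block-diagonal matrix of companion matrices C(f_i):
R = [[0, 0, -10], [1, 0, -9], [0, 1, -4]].

Note the characteristic polynomial does not split into linear factors over ℚ, so A has no Jordan form over ℚ; the rational canonical form exists over any field.

R = [[0, 0, -10], [1, 0, -9], [0, 1, -4]]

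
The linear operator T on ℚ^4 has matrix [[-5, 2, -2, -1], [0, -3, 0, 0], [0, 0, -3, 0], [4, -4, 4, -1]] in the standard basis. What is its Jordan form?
J = [[-3, 1, 0, 0], [0, -3, 0, 0], [0, 0, -3, 0], [0, 0, 0, -3]]

The characteristic polynomial is det(xI - A) = (x + 3)^4, so the eigenvalues are -3 (algebraic multiplicity 4).

For λ = -3: rank(A + 3I) = 1, rank((A + 3I)^2) = 0. The eigenspace has dimension 4 - 1 = 3, so there are 3 Jordan blocks; the rank sequence gives block sizes [2, 1, 1].

Assembling the blocks gives the Jordan form J above.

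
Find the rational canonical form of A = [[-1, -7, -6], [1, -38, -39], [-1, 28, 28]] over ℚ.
The invariant factors of A (the non-unit diagonal entries of the Smith normal form of xI - A over ℚ[x]) are (x + 3)^2(x + 5), each dividing the next. The characteristic polynomial is their product, (x + 3)^2(x + 5).

The rational canonical form is the block-diagonal matrix of companion matrices C(f_i):
R = [[0, 0, -45], [1, 0, -39], [0, 1, -11]].

R = [[0, 0, -45], [1, 0, -39], [0, 1, -11]]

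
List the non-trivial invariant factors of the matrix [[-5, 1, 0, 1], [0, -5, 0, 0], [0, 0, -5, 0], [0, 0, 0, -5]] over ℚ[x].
x + 5, x + 5, (x + 5)^2

The Jordan structure of A has elementary divisors (x + 5)^2, (x + 5), (x + 5). Arranging the block sizes at each eigenvalue in decreasing order and taking row products gives the invariant factors.

Invariant factors (smallest first, each dividing the next): x + 5, x + 5, (x + 5)^2.

Check: the last factor (x + 5)^2 is the minimal polynomial, and the product (x + 5)^4 is the characteristic polynomial.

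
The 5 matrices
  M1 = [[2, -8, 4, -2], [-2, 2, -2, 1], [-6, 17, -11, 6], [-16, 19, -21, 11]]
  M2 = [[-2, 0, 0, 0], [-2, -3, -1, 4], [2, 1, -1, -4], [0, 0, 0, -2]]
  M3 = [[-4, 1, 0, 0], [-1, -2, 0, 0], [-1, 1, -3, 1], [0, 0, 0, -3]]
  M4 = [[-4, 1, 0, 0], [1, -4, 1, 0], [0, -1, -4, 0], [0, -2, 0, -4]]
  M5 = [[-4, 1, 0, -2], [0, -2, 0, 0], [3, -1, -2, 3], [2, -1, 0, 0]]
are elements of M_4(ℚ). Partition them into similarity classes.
5 classes: {M1}, {M2}, {M3}, {M4}, {M5}

Characteristic polynomials: χ_{M1} = (x - 2)^3(x + 2), χ_{M2} = (x + 2)^4, χ_{M3} = (x + 3)^4, χ_{M4} = (x + 4)^4, χ_{M5} = (x + 2)^4.

{M1}: invariant factors (x - 2)^3(x + 2).

{M2}: invariant factors x + 2, x + 2, (x + 2)^2.

{M3}: invariant factors (x + 3)^2, (x + 3)^2.

{M4}: invariant factors x + 4, (x + 4)^3.

{M5}: invariant factors (x + 2)^2, (x + 2)^2.

Matrices are similar if and only if their invariant-factor lists agree; the partition into similarity classes is {M1}, {M2}, {M3}, {M4}, {M5}.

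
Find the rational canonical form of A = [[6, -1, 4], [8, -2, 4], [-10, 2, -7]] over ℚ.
R = [[0, 0, 4], [1, 0, 0], [0, 1, -3]]

The invariant factors of A (the non-unit diagonal entries of the Smith normal form of xI - A over ℚ[x]) are (x - 1)(x + 2)^2, each dividing the next. The characteristic polynomial is their product, (x - 1)(x + 2)^2.

The rational canonical form is the block-diagonal matrix of companion matrices C(f_i):
R = [[0, 0, 4], [1, 0, 0], [0, 1, -3]].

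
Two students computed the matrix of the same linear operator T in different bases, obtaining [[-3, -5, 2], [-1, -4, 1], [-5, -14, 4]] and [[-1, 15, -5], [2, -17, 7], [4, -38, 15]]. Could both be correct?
Two matrices over a field are similar if and only if they have the same invariant factors.

Both A and B have characteristic polynomial (x + 1)^3 and minimal polynomial (x + 1)^3. Computing further, both have invariant factors (x + 1)^3. Hence A and B are similar.

Yes.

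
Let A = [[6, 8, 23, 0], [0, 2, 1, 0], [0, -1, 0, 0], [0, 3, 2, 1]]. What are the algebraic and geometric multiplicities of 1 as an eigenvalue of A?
The characteristic polynomial is (x - 6)(x - 1)^3, so the factor x - 1 appears with exponent 3: the algebraic multiplicity is 3.

rank(A - I) = 3, so the eigenspace has dimension 4 - 3 = 1: the geometric multiplicity is 1.

Since 1 < 3, A is not diagonalizable.

algebraic multiplicity 3, geometric multiplicity 1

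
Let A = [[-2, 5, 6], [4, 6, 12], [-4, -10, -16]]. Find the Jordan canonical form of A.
The characteristic polynomial is det(xI - A) = (x + 4)^3, so the eigenvalues are -4 (algebraic multiplicity 3).

For λ = -4: rank(A + 4I) = 1, rank((A + 4I)^2) = 0. The eigenspace has dimension 3 - 1 = 2, so there are 2 Jordan blocks; the rank sequence gives block sizes [2, 1].

Assembling the blocks gives the Jordan form J above.

J = [[-4, 1, 0], [0, -4, 0], [0, 0, -4]]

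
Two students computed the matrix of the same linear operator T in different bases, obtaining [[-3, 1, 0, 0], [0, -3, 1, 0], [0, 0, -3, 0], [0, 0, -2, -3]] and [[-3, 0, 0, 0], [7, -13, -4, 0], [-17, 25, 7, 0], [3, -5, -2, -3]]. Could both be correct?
Yes.

Two matrices over a field are similar if and only if they have the same invariant factors.

Both A and B have characteristic polynomial (x + 3)^4 and minimal polynomial (x + 3)^3. Computing further, both have invariant factors x + 3, (x + 3)^3. Hence A and B are similar.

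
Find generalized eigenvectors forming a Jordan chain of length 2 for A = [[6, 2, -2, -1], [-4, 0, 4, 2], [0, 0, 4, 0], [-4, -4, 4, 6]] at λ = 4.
v_1 = [[0, 2, 0, 3]]^T, v_2 = [[1, -2, 0, -2]]^T

We seek v_1 ∈ ker((A - 4I)^2) \ ker(A - 4I), then set v_{i+1} = (A - 4I) v_i.

One such chain is v_1 = [[0, 2, 0, 3]]^T, v_2 = [[1, -2, 0, -2]]^T. Check: (A - 4I) v_2 = [[0, 0, 0, 0]]^T = 0.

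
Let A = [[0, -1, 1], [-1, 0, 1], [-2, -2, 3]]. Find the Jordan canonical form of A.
The characteristic polynomial is det(xI - A) = (x - 1)^3, so the eigenvalues are 1 (algebraic multiplicity 3).

For λ = 1: rank(A - I) = 1, rank((A - I)^2) = 0. The eigenspace has dimension 3 - 1 = 2, so there are 2 Jordan blocks; the rank sequence gives block sizes [2, 1].

Assembling the blocks gives the Jordan form J above.

J = [[1, 1, 0], [0, 1, 0], [0, 0, 1]]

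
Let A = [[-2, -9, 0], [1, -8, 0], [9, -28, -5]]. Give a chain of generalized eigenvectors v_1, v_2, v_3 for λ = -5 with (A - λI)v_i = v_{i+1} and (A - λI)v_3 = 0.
We seek v_1 ∈ ker((A + 5I)^3) \ ker((A + 5I)^2), then set v_{i+1} = (A + 5I) v_i.

One such chain is v_1 = [[1, 0, 3]]^T, v_2 = [[3, 1, 9]]^T, v_3 = [[0, 0, -1]]^T. Check: (A + 5I) v_3 = [[0, 0, 0]]^T = 0.

v_1 = [[1, 0, 3]]^T, v_2 = [[3, 1, 9]]^T, v_3 = [[0, 0, -1]]^T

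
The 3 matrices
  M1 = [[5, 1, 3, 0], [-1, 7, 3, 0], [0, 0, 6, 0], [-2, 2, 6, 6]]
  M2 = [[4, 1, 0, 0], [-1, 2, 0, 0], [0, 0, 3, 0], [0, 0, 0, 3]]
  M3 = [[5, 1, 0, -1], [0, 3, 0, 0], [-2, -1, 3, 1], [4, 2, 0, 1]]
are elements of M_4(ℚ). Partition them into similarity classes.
2 classes: {M1}, {M2, M3}

Characteristic polynomials: χ_{M1} = (x - 6)^4, χ_{M2} = (x - 3)^4, χ_{M3} = (x - 3)^4.

{M1}: invariant factors x - 6, x - 6, (x - 6)^2.

{M2, M3}: invariant factors x - 3, x - 3, (x - 3)^2.

Matrices are similar if and only if their invariant-factor lists agree; the partition into similarity classes is {M1}, {M2, M3}.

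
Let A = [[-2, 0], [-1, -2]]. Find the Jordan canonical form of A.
The characteristic polynomial is det(xI - A) = (x + 2)^2, so the eigenvalues are -2 (algebraic multiplicity 2).

For λ = -2: rank(A + 2I) = 1, rank((A + 2I)^2) = 0. The eigenspace has dimension 2 - 1 = 1, so there is 1 Jordan block; the rank sequence gives block sizes [2].

Assembling the blocks gives the Jordan form J above.

J = [[-2, 1], [0, -2]]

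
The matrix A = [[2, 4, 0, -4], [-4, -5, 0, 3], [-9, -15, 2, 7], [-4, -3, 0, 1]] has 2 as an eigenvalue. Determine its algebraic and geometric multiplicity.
algebraic multiplicity 2, geometric multiplicity 1

The characteristic polynomial is (x - 2)^2(x + 2)^2, so the factor x - 2 appears with exponent 2: the algebraic multiplicity is 2.

rank(A - 2I) = 3, so the eigenspace has dimension 4 - 3 = 1: the geometric multiplicity is 1.

Since 1 < 2, A is not diagonalizable.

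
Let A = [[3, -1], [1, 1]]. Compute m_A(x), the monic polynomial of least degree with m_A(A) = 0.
m_A(x) = (x - 2)^2

The characteristic polynomial factors as (x - 2)^2. The minimal polynomial is ∏(x - λ)^{k_λ} where k_λ is the size of the largest Jordan block at λ.

For λ = 2: rank(A - 2I) = 1, and the largest Jordan block has size 2 (the smallest k with rank((A - 2I)^k) = rank((A - 2I)^(k+1))).

So m_A(x) = (x - 2)^2.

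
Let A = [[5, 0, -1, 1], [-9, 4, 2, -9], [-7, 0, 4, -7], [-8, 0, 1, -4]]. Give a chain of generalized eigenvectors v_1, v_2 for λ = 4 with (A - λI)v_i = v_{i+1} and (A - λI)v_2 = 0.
We seek v_1 ∈ ker((A - 4I)^2) \ ker(A - 4I), then set v_{i+1} = (A - 4I) v_i.

One such chain is v_1 = [[0, 0, 1, 0]]^T, v_2 = [[-1, 2, 0, 1]]^T. Check: (A - 4I) v_2 = [[0, 0, 0, 0]]^T = 0.

v_1 = [[0, 0, 1, 0]]^T, v_2 = [[-1, 2, 0, 1]]^T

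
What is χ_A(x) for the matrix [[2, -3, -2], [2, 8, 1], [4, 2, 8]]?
χ_A(x) = (x - 6)^3

xI - A = [[x - 2, 3, 2], [-2, x - 8, -1], [-4, -2, x - 8]].

Expanding det(xI - A) along the first row:
det(xI - A) = + (x - 2)·det([[x - 8, -1], [-2, x - 8]]) - (3)·det([[-2, -1], [-4, x - 8]]) + (2)·det([[-2, x - 8], [-4, -2]]).

Evaluating gives χ_A(x) = x^3 - 18x^2 + 108x - 216 = (x - 6)^3.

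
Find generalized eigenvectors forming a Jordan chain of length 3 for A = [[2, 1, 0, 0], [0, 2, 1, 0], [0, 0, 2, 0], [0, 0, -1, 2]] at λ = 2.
We seek v_1 ∈ ker((A - 2I)^3) \ ker((A - 2I)^2), then set v_{i+1} = (A - 2I) v_i.

One such chain is v_1 = [[0, 0, 1, 1]]^T, v_2 = [[0, 1, 0, -1]]^T, v_3 = [[1, 0, 0, 0]]^T. Check: (A - 2I) v_3 = [[0, 0, 0, 0]]^T = 0.

v_1 = [[0, 0, 1, 1]]^T, v_2 = [[0, 1, 0, -1]]^T, v_3 = [[1, 0, 0, 0]]^T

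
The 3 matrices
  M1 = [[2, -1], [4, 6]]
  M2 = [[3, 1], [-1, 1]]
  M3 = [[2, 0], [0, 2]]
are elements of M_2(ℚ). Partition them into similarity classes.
3 classes: {M1}, {M2}, {M3}

Characteristic polynomials: χ_{M1} = (x - 4)^2, χ_{M2} = (x - 2)^2, χ_{M3} = (x - 2)^2.

{M1}: invariant factors (x - 4)^2.

{M2}: invariant factors (x - 2)^2.

{M3}: invariant factors x - 2, x - 2.

Matrices are similar if and only if their invariant-factor lists agree; the partition into similarity classes is {M1}, {M2}, {M3}.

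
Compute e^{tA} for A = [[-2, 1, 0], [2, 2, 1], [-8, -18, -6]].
A has Jordan form J = [[-2, 1, 0], [0, -2, 1], [0, 0, -2]] with A = PJP^{-1}, so e^{tA} = P e^{tJ} P^{-1}.

For a Jordan block J_k(λ), e^{tJ_k(λ)} = e^{λt} · (I + tN + t^2 N^2/2! + ... + t^{k-1} N^{k-1}/(k-1)!) where N is the nilpotent superdiagonal part.

Assembling the blocks and conjugating back gives the entries of e^{tA} as shown above.

e^{tA} = [[(t^2 + 1)*e^{-2*t}, t*(2*t + 1)*e^{-2*t}, t^2*e^{-2*t}/2], [2*t*e^{-2*t}, (4*t + 1)*e^{-2*t}, t*e^{-2*t}], [2*t*(-t - 4)*e^{-2*t}, -2*t*(2*t + 9)*e^{-2*t}, (-t^2 - 4*t + 1)*e^{-2*t}]]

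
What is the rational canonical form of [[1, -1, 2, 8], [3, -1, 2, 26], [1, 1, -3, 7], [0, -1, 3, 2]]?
R = [[0, 0, 0, 0], [1, 0, 0, 6], [0, 1, 0, 3], [0, 0, 1, -1]]

The invariant factors of A (the non-unit diagonal entries of the Smith normal form of xI - A over ℚ[x]) are x(x - 2)(x^2 + 3x + 3), each dividing the next. The characteristic polynomial is their product, x(x - 2)(x^2 + 3x + 3).

The rational canonical form is the block-diagonal matrix of companion matrices C(f_i):
R = [[0, 0, 0, 0], [1, 0, 0, 6], [0, 1, 0, 3], [0, 0, 1, -1]].

Note the characteristic polynomial does not split into linear factors over ℚ, so A has no Jordan form over ℚ; the rational canonical form exists over any field.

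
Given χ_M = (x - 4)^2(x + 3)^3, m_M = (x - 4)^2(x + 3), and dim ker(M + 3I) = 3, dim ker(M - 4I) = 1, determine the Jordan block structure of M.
λ = -3: algebraic multiplicity 3 (exponent in χ_M), largest block size 1 (exponent in m_M), 3 blocks (geometric multiplicity). These force block sizes [1, 1, 1].
λ = 4: algebraic multiplicity 2 (exponent in χ_M), largest block size 2 (exponent in m_M), 1 block (geometric multiplicity). This forces block sizes [2].

Jordan blocks: (-3, 1), (-3, 1), (-3, 1), (4, 2)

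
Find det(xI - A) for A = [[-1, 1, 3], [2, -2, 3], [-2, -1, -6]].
xI - A = [[x + 1, -1, -3], [-2, x + 2, -3], [2, 1, x + 6]].

Expanding det(xI - A) along the first row:
det(xI - A) = + (x + 1)·det([[x + 2, -3], [1, x + 6]]) - (-1)·det([[-2, -3], [2, x + 6]]) + (-3)·det([[-2, x + 2], [2, 1]]).

Evaluating gives χ_A(x) = x^3 + 9x^2 + 27x + 27 = (x + 3)^3.

χ_A(x) = (x + 3)^3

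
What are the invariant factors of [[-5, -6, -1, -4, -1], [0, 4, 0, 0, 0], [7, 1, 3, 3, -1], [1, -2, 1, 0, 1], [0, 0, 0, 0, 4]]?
The Jordan structure of A has elementary divisors (x + 4), (x - 1)^2, (x - 4), (x - 4). Arranging the block sizes at each eigenvalue in decreasing order and taking row products gives the invariant factors.

Invariant factors (smallest first, each dividing the next): x - 4, (x - 4)(x - 1)^2(x + 4).

Check: the last factor (x - 4)(x - 1)^2(x + 4) is the minimal polynomial, and the product (x - 4)^2(x - 1)^2(x + 4) is the characteristic polynomial.

x - 4, (x - 4)(x - 1)^2(x + 4)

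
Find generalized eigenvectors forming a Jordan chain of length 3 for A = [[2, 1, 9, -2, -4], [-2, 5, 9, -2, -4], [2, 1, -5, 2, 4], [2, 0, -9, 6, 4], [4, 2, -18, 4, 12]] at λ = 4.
v_1 = [[0, 0, 1, 0, 2]]^T, v_2 = [[1, 1, -1, -1, -2]]^T, v_3 = [[0, 0, 2, 1, 4]]^T

We seek v_1 ∈ ker((A - 4I)^3) \ ker((A - 4I)^2), then set v_{i+1} = (A - 4I) v_i.

One such chain is v_1 = [[0, 0, 1, 0, 2]]^T, v_2 = [[1, 1, -1, -1, -2]]^T, v_3 = [[0, 0, 2, 1, 4]]^T. Check: (A - 4I) v_3 = [[0, 0, 0, 0, 0]]^T = 0.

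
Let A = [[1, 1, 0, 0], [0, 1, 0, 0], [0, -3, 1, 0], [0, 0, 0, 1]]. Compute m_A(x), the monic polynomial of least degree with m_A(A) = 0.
The characteristic polynomial factors as (x - 1)^4. The minimal polynomial is ∏(x - λ)^{k_λ} where k_λ is the size of the largest Jordan block at λ.

For λ = 1: rank(A - I) = 1, and the largest Jordan block has size 2 (the smallest k with rank((A - I)^k) = rank((A - I)^(k+1))).

So m_A(x) = (x - 1)^2.

m_A(x) = (x - 1)^2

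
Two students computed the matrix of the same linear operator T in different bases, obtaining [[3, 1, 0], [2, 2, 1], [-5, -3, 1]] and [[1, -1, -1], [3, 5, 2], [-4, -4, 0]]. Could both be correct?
Two matrices over a field are similar if and only if they have the same invariant factors.

Both A and B have characteristic polynomial (x - 2)^3 and minimal polynomial (x - 2)^3. Computing further, both have invariant factors (x - 2)^3. Hence A and B are similar.

Yes.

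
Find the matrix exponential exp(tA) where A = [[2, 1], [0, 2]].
A has Jordan form J = [[2, 1], [0, 2]] with A = PJP^{-1}, so e^{tA} = P e^{tJ} P^{-1}.

For a Jordan block J_k(λ), e^{tJ_k(λ)} = e^{λt} · (I + tN + t^2 N^2/2! + ... + t^{k-1} N^{k-1}/(k-1)!) where N is the nilpotent superdiagonal part.

Assembling the blocks and conjugating back gives the entries of e^{tA} as shown above.

e^{tA} = [[e^{2*t}, t*e^{2*t}], [0, e^{2*t}]]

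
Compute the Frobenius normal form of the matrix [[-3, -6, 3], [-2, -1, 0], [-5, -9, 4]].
The invariant factors of A (the non-unit diagonal entries of the Smith normal form of xI - A over ℚ[x]) are (x + 3)(x^2 - 3x - 1), each dividing the next. The characteristic polynomial is their product, (x + 3)(x^2 - 3x - 1).

The rational canonical form is the block-diagonal matrix of companion matrices C(f_i):
R = [[0, 0, 3], [1, 0, 10], [0, 1, 0]].

Note the characteristic polynomial does not split into linear factors over ℚ, so A has no Jordan form over ℚ; the rational canonical form exists over any field.

R = [[0, 0, 3], [1, 0, 10], [0, 1, 0]]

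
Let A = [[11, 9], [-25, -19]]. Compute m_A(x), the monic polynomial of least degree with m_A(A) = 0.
The characteristic polynomial factors as (x + 4)^2. The minimal polynomial is ∏(x - λ)^{k_λ} where k_λ is the size of the largest Jordan block at λ.

For λ = -4: rank(A + 4I) = 1, and the largest Jordan block has size 2 (the smallest k with rank((A + 4I)^k) = rank((A + 4I)^(k+1))).

So m_A(x) = (x + 4)^2.

m_A(x) = (x + 4)^2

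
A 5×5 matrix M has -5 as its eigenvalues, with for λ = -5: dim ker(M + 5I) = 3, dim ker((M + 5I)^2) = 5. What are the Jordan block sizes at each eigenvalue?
Jordan blocks: (-5, 2), (-5, 2), (-5, 1)

λ = -5: successive nullity increments [3, 2] count blocks of size ≥ k; block sizes are [2, 2, 1].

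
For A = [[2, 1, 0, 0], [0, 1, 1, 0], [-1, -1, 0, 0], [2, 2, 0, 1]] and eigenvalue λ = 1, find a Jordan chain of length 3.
v_1 = [[-2, 2, 1, -5]]^T, v_2 = [[0, 1, -1, 0]]^T, v_3 = [[1, -1, 0, 2]]^T

We seek v_1 ∈ ker((A - I)^3) \ ker((A - I)^2), then set v_{i+1} = (A - I) v_i.

One such chain is v_1 = [[-2, 2, 1, -5]]^T, v_2 = [[0, 1, -1, 0]]^T, v_3 = [[1, -1, 0, 2]]^T. Check: (A - I) v_3 = [[0, 0, 0, 0]]^T = 0.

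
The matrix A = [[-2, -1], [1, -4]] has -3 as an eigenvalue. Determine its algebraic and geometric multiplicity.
The characteristic polynomial is (x + 3)^2, so the factor x + 3 appears with exponent 2: the algebraic multiplicity is 2.

rank(A + 3I) = 1, so the eigenspace has dimension 2 - 1 = 1: the geometric multiplicity is 1.

Since 1 < 2, A is not diagonalizable.

algebraic multiplicity 2, geometric multiplicity 1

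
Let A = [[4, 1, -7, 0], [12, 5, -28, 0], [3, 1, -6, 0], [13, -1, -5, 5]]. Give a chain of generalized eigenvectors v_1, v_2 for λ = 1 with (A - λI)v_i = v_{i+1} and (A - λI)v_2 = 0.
v_1 = [[0, 1, 0, 0]]^T, v_2 = [[1, 4, 1, -1]]^T

We seek v_1 ∈ ker((A - I)^2) \ ker(A - I), then set v_{i+1} = (A - I) v_i.

One such chain is v_1 = [[0, 1, 0, 0]]^T, v_2 = [[1, 4, 1, -1]]^T. Check: (A - I) v_2 = [[0, 0, 0, 0]]^T = 0.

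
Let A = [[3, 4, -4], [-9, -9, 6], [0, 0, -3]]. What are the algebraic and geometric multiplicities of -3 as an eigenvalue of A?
The characteristic polynomial is (x + 3)^3, so the factor x + 3 appears with exponent 3: the algebraic multiplicity is 3.

rank(A + 3I) = 1, so the eigenspace has dimension 3 - 1 = 2: the geometric multiplicity is 2.

Since 2 < 3, A is not diagonalizable.

algebraic multiplicity 3, geometric multiplicity 2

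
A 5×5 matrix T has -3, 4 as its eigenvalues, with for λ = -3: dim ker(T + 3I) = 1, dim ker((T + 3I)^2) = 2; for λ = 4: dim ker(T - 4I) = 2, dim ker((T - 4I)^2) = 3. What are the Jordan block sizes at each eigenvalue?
Jordan blocks: (-3, 2), (4, 2), (4, 1)

λ = -3: successive nullity increments [1, 1] count blocks of size ≥ k; block sizes are [2].
λ = 4: successive nullity increments [2, 1] count blocks of size ≥ k; block sizes are [2, 1].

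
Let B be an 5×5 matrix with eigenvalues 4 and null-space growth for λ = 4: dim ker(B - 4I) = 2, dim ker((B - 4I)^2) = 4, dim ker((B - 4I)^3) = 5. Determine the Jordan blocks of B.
Jordan blocks: (4, 3), (4, 2)

λ = 4: successive nullity increments [2, 2, 1] count blocks of size ≥ k; block sizes are [3, 2].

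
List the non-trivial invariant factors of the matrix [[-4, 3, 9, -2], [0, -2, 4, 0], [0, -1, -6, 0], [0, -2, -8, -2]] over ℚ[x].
(x + 2)(x + 4)^3

The Jordan structure of A has elementary divisors (x + 4)^3, (x + 2). Arranging the block sizes at each eigenvalue in decreasing order and taking row products gives the invariant factors.

Invariant factors (smallest first, each dividing the next): (x + 2)(x + 4)^3.

Check: the last factor (x + 2)(x + 4)^3 is the minimal polynomial, and the product (x + 2)(x + 4)^3 is the characteristic polynomial.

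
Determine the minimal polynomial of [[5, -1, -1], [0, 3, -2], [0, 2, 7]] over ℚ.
m_A(x) = (x - 5)^2

The characteristic polynomial factors as (x - 5)^3. The minimal polynomial is ∏(x - λ)^{k_λ} where k_λ is the size of the largest Jordan block at λ.

For λ = 5: rank(A - 5I) = 1, and the largest Jordan block has size 2 (the smallest k with rank((A - 5I)^k) = rank((A - 5I)^(k+1))).

So m_A(x) = (x - 5)^2.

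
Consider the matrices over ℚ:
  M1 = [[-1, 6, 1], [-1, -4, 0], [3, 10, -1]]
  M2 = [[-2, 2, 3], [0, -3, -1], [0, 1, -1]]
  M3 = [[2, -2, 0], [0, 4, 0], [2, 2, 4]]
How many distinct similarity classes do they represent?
2 classes: {M1, M2}, {M3}

Characteristic polynomials: χ_{M1} = (x + 2)^3, χ_{M2} = (x + 2)^3, χ_{M3} = (x - 4)^2(x - 2).

{M1, M2}: invariant factors (x + 2)^3.

{M3}: invariant factors x - 4, (x - 4)(x - 2).

Matrices are similar if and only if their invariant-factor lists agree; the partition into similarity classes is {M1, M2}, {M3}.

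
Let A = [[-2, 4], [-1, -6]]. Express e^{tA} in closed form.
A has Jordan form J = [[-4, 1], [0, -4]] with A = PJP^{-1}, so e^{tA} = P e^{tJ} P^{-1}.

For a Jordan block J_k(λ), e^{tJ_k(λ)} = e^{λt} · (I + tN + t^2 N^2/2! + ... + t^{k-1} N^{k-1}/(k-1)!) where N is the nilpotent superdiagonal part.

Assembling the blocks and conjugating back gives the entries of e^{tA} as shown above.

e^{tA} = [[(2*t + 1)*e^{-4*t}, 4*t*e^{-4*t}], [-t*e^{-4*t}, (1 - 2*t)*e^{-4*t}]]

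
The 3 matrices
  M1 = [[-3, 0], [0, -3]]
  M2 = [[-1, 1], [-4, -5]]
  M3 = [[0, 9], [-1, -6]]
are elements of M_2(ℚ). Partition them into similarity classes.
Characteristic polynomials: χ_{M1} = (x + 3)^2, χ_{M2} = (x + 3)^2, χ_{M3} = (x + 3)^2.

{M1}: invariant factors x + 3, x + 3.

{M2, M3}: invariant factors (x + 3)^2.

Matrices are similar if and only if their invariant-factor lists agree; the partition into similarity classes is {M1}, {M2, M3}.

2 classes: {M1}, {M2, M3}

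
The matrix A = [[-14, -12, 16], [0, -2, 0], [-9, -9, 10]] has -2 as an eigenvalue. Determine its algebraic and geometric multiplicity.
algebraic multiplicity 3, geometric multiplicity 2

The characteristic polynomial is (x + 2)^3, so the factor x + 2 appears with exponent 3: the algebraic multiplicity is 3.

rank(A + 2I) = 1, so the eigenspace has dimension 3 - 1 = 2: the geometric multiplicity is 2.

Since 2 < 3, A is not diagonalizable.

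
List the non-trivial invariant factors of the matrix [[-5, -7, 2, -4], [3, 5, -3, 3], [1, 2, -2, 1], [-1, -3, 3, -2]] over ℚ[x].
x + 1, (x + 1)^3

The Jordan structure of A has elementary divisors (x + 1)^3, (x + 1). Arranging the block sizes at each eigenvalue in decreasing order and taking row products gives the invariant factors.

Invariant factors (smallest first, each dividing the next): x + 1, (x + 1)^3.

Check: the last factor (x + 1)^3 is the minimal polynomial, and the product (x + 1)^4 is the characteristic polynomial.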